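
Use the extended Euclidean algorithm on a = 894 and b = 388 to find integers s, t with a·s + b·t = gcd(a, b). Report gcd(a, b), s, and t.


Euclidean algorithm on (894, 388) — divide until remainder is 0:
  894 = 2 · 388 + 118
  388 = 3 · 118 + 34
  118 = 3 · 34 + 16
  34 = 2 · 16 + 2
  16 = 8 · 2 + 0
gcd(894, 388) = 2.
Track Bezout coefficients alongside the remainders: start with r₀ = 894 = a·1 + b·0 (s = 1, t = 0) and r₁ = 388 = a·0 + b·1 (s = 0, t = 1); each new remainder r_{k+1} = r_{k-1} − q_k·r_k inherits s_{k+1} = s_{k-1} − q_k·s_k, t_{k+1} = t_{k-1} − q_k·t_k, so r_k = a·s_k + b·t_k at every step:
  q = 2: r = 118, s = 1 − 2·0 = 1, t = 0 − 2·1 = -2  (check: 894·1 + 388·(-2) = 118)
  q = 3: r = 34, s = 0 − 3·1 = -3, t = 1 − 3·(-2) = 7  (check: 894·(-3) + 388·7 = 34)
  q = 3: r = 16, s = 1 − 3·(-3) = 10, t = -2 − 3·7 = -23  (check: 894·10 + 388·(-23) = 16)
  q = 2: r = 2, s = -3 − 2·10 = -23, t = 7 − 2·(-23) = 53  (check: 894·(-23) + 388·53 = 2)
The row with r = 2 (the gcd) gives the Bezout coefficients s = -23, t = 53.
Result: 894 · (-23) + 388 · (53) = 2.

gcd(894, 388) = 2; s = -23, t = 53 (check: 894·(-23) + 388·53 = 2).


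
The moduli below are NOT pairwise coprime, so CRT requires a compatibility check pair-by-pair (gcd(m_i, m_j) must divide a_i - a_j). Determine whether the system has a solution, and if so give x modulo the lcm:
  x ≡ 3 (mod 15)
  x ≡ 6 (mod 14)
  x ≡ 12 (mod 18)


Moduli 15, 14, 18 are not pairwise coprime, so CRT works modulo lcm(m_i) when all pairwise compatibility conditions hold.
Pairwise compatibility: gcd(m_i, m_j) must divide a_i - a_j for every pair.
Merge one congruence at a time:
  Start: x ≡ 3 (mod 15).
  Combine with x ≡ 6 (mod 14): gcd(15, 14) = 1; 6 - 3 = 3, which IS divisible by 1, so compatible.
    Write x = 3 + 15·t and substitute into x ≡ 6 (mod 14): 15·t ≡ 6 − 3 = 3 (mod 14).
    Reduce coefficients mod 14: 1·t ≡ 3 (mod 14).
    So t ≡ 3 (mod 14).
    Then x = 3 + 15·3 = 48, valid modulo lcm(15, 14) = 210: x ≡ 48 (mod 210).
  Combine with x ≡ 12 (mod 18): gcd(210, 18) = 6; 12 - 48 = -36, which IS divisible by 6, so compatible.
    Write x = 48 + 210·t and substitute into x ≡ 12 (mod 18): 210·t ≡ 12 − 48 = -36 (mod 18).
    Divide the congruence (and modulus) by g = 6: 35·t ≡ -6 (mod 3).
    Reduce coefficients mod 3: 2·t ≡ 0 (mod 3).
    The inverse of 2 mod 3 is 2 (since 2·2 = 4 = 1·3 + 1), so t ≡ 2·0 = 0 ≡ 0 (mod 3).
    Then x = 48 + 210·0 = 48, valid modulo lcm(210, 18) = 630: x ≡ 48 (mod 630).
Verify: 48 mod 15 = 3, 48 mod 14 = 6, 48 mod 18 = 12.

x ≡ 48 (mod 630).


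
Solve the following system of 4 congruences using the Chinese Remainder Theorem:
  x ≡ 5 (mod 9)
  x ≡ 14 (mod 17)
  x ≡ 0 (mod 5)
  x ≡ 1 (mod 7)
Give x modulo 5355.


Product of moduli M = 9 · 17 · 5 · 7 = 5355.
Merge one congruence at a time:
  Start: x ≡ 5 (mod 9).
  Combine with x ≡ 14 (mod 17); new modulus lcm = 153.
    Write x = 5 + 9·t and substitute into x ≡ 14 (mod 17): 9·t ≡ 14 − 5 = 9 (mod 17).
    The inverse of 9 mod 17 is 2 (since 9·2 = 18 = 1·17 + 1), so t ≡ 2·9 = 18 ≡ 1 (mod 17).
    Then x = 5 + 9·1 = 14, valid modulo lcm(9, 17) = 153: x ≡ 14 (mod 153).
  Combine with x ≡ 0 (mod 5); new modulus lcm = 765.
    Write x = 14 + 153·t and substitute into x ≡ 0 (mod 5): 153·t ≡ 0 − 14 = -14 (mod 5).
    Reduce coefficients mod 5: 3·t ≡ 1 (mod 5).
    The inverse of 3 mod 5 is 2 (since 3·2 = 6 = 1·5 + 1), so t ≡ 2·1 = 2 ≡ 2 (mod 5).
    Then x = 14 + 153·2 = 320, valid modulo lcm(153, 5) = 765: x ≡ 320 (mod 765).
  Combine with x ≡ 1 (mod 7); new modulus lcm = 5355.
    Write x = 320 + 765·t and substitute into x ≡ 1 (mod 7): 765·t ≡ 1 − 320 = -319 (mod 7).
    Reduce coefficients mod 7: 2·t ≡ 3 (mod 7).
    The inverse of 2 mod 7 is 4 (since 2·4 = 8 = 1·7 + 1), so t ≡ 4·3 = 12 ≡ 5 (mod 7).
    Then x = 320 + 765·5 = 4145, valid modulo lcm(765, 7) = 5355: x ≡ 4145 (mod 5355).
Verify against each original: 4145 mod 9 = 5, 4145 mod 17 = 14, 4145 mod 5 = 0, 4145 mod 7 = 1.

x ≡ 4145 (mod 5355).


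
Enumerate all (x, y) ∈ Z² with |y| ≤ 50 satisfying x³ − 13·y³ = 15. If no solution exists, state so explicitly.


The equation is x³ - 13y³ = 15. For fixed y, x³ = 13·y³ + 15, so a solution requires the RHS to be a perfect cube.
Strategy: iterate y from -50 to 50, compute RHS = 13·y³ + 15, and check whether it is a (positive or negative) perfect cube.
Check small values of y:
  y = 0: RHS = 15 is not a perfect cube.
  y = 1: RHS = 28 is not a perfect cube.
  y = -1: RHS = 2 is not a perfect cube.
  y = 2: RHS = 119 is not a perfect cube.
  y = -2: RHS = -89 is not a perfect cube.
  y = 3: RHS = 366 is not a perfect cube.
  y = -3: RHS = -336 is not a perfect cube.
Continuing the search up to |y| = 50 finds no solutions either.
No (x, y) in the scanned range satisfies the equation.

No integer solutions with |y| ≤ 50.


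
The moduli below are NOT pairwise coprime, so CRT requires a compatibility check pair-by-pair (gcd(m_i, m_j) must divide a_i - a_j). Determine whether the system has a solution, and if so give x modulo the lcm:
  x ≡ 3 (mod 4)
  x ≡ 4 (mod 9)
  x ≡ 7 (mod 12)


Moduli 4, 9, 12 are not pairwise coprime, so CRT works modulo lcm(m_i) when all pairwise compatibility conditions hold.
Pairwise compatibility: gcd(m_i, m_j) must divide a_i - a_j for every pair.
Merge one congruence at a time:
  Start: x ≡ 3 (mod 4).
  Combine with x ≡ 4 (mod 9): gcd(4, 9) = 1; 4 - 3 = 1, which IS divisible by 1, so compatible.
    Write x = 3 + 4·t and substitute into x ≡ 4 (mod 9): 4·t ≡ 4 − 3 = 1 (mod 9).
    The inverse of 4 mod 9 is 7 (since 4·7 = 28 = 3·9 + 1), so t ≡ 7·1 = 7 ≡ 7 (mod 9).
    Then x = 3 + 4·7 = 31, valid modulo lcm(4, 9) = 36: x ≡ 31 (mod 36).
  Combine with x ≡ 7 (mod 12): gcd(36, 12) = 12; 7 - 31 = -24, which IS divisible by 12, so compatible.
    Write x = 31 + 36·t and substitute into x ≡ 7 (mod 12): 36·t ≡ 7 − 31 = -24 (mod 12).
    Divide the congruence (and modulus) by g = 12: 3·t ≡ -2 (mod 1).
    Modulo 1 every t works; take t = 0.
    Then x = 31 + 36·0 = 31, valid modulo lcm(36, 12) = 36: x ≡ 31 (mod 36).
Verify: 31 mod 4 = 3, 31 mod 9 = 4, 31 mod 12 = 7.

x ≡ 31 (mod 36).


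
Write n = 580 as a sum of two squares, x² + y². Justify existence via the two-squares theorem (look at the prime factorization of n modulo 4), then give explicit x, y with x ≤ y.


Step 1: Factor n = 580 = 2^2 · 5 · 29.
Step 2: Check the mod-4 condition on each prime factor: 2 = 2 (special); 5 ≡ 1 (mod 4), exponent 1; 29 ≡ 1 (mod 4), exponent 1.
All primes ≡ 3 (mod 4) appear to even exponent (or don't appear), so by the two-squares theorem n IS expressible as a sum of two squares.
Step 3: Build a representation. Group n = k² · m with k = 2 and m = 5 · 29 = 145 (a product of primes ≡ 1 (mod 4)); a representation of m scales to one of n via (k·x)² + (k·y)² = k²(x² + y²). Each prime p ≡ 1 (mod 4) is itself a sum of two squares; find a² by testing p − a² for a perfect square:
  5: 5 − 1² = 4 = 2² ⇒ 5 = 1² + 2².
  29: 29 − 1² = 28, 29 − 2² = 25 = 5² ⇒ 29 = 2² + 5².
  Combine using the Brahmagupta–Fibonacci identity (a² + b²)(c² + d²) = (ac − bd)² + (ad + bc)² = (ac + bd)² + (ad − bc)²:
  5 · 29 = 145: from (1² + 2²)(2² + 5²), take (1·2 − 2·5, 1·5 + 2·2) = (2 − 10, 5 + 4) = (-8, 9); dropping signs (only squares matter) gives (8, 9); check 8² + 9² = 64 + 81 = 145 ✓.
  Scale by k = 2: (2·8, 2·9) = (16, 18).
Step 4: Order so x ≤ y and verify: 16² + 18² = 256 + 324 = 580 = n. ✓

n = 580 = 16² + 18² (one valid representation with x ≤ y).


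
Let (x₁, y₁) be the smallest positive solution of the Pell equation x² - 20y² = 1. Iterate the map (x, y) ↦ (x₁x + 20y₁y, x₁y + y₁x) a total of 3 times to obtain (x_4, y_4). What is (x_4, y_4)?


Step 1: Find the fundamental solution (x₁, y₁) of x² - 20y² = 1.
  Expand √20 as a continued fraction. a₀ = ⌊√20⌋ = 4; iterate m_{k+1} = d_k·a_k − m_k, d_{k+1} = (20 − m_{k+1}²)/d_k, a_{k+1} = ⌊(a₀ + m_{k+1})/d_{k+1}⌋ (starting m₀ = 0, d₀ = 1), with convergents p_k = a_k·p_{k-1} + p_{k-2}, q_k = a_k·q_{k-1} + q_{k-2} (p₋₁ = 1, q₋₁ = 0):
  k = 0: a₀ = 4; p₀/q₀ = 4/1; p₀² − 20·q₀² = 16 − 20 = -4.
  k = 1: m = 4, d = 4, a = ⌊(4 + 4)/4⌋ = 2; p/q = (2·4 + 1)/(2·1 + 0) = 9/2; p² − 20·q² = 81 − 80 = 1.
  The first convergent with p² − 20·q² = 1 gives the fundamental solution (x₁, y₁) = (9, 2).
Step 2: Apply the recurrence (x_{n+1}, y_{n+1}) = (x₁x_n + 20y₁y_n, x₁y_n + y₁x_n) repeatedly.
  From (x_1, y_1) = (9, 2): x_2 = 9·9 + 20·2·2 = 161; y_2 = 9·2 + 2·9 = 36.
  From (x_2, y_2) = (161, 36): x_3 = 9·161 + 20·2·36 = 2889; y_3 = 9·36 + 2·161 = 646.
  From (x_3, y_3) = (2889, 646): x_4 = 9·2889 + 20·2·646 = 51841; y_4 = 9·646 + 2·2889 = 11592.
Step 3: Verify x_4² - 20·y_4² = 2687489281 - 2687489280 = 1 (should be 1). ✓

(x_1, y_1) = (9, 2); (x_4, y_4) = (51841, 11592).


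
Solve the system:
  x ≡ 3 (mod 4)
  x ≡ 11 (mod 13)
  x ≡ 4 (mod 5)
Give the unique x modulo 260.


Moduli 4, 13, 5 are pairwise coprime; by CRT there is a unique solution modulo M = 4 · 13 · 5 = 260.
Solve pairwise, accumulating the modulus:
  Start with x ≡ 3 (mod 4).
  Combine with x ≡ 11 (mod 13): since gcd(4, 13) = 1, we get a unique residue mod 52.
    Write x = 3 + 4·t and substitute into x ≡ 11 (mod 13): 4·t ≡ 11 − 3 = 8 (mod 13).
    The inverse of 4 mod 13 is 10 (since 4·10 = 40 = 3·13 + 1), so t ≡ 10·8 = 80 ≡ 2 (mod 13).
    Then x = 3 + 4·2 = 11, valid modulo lcm(4, 13) = 52: x ≡ 11 (mod 52).
  Combine with x ≡ 4 (mod 5): since gcd(52, 5) = 1, we get a unique residue mod 260.
    Write x = 11 + 52·t and substitute into x ≡ 4 (mod 5): 52·t ≡ 4 − 11 = -7 (mod 5).
    Reduce coefficients mod 5: 2·t ≡ 3 (mod 5).
    The inverse of 2 mod 5 is 3 (since 2·3 = 6 = 1·5 + 1), so t ≡ 3·3 = 9 ≡ 4 (mod 5).
    Then x = 11 + 52·4 = 219, valid modulo lcm(52, 5) = 260: x ≡ 219 (mod 260).
Verify: 219 mod 4 = 3 ✓, 219 mod 13 = 11 ✓, 219 mod 5 = 4 ✓.

x ≡ 219 (mod 260).


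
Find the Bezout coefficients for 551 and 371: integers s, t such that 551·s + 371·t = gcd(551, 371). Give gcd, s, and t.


Euclidean algorithm on (551, 371) — divide until remainder is 0:
  551 = 1 · 371 + 180
  371 = 2 · 180 + 11
  180 = 16 · 11 + 4
  11 = 2 · 4 + 3
  4 = 1 · 3 + 1
  3 = 3 · 1 + 0
gcd(551, 371) = 1.
Track Bezout coefficients alongside the remainders: start with r₀ = 551 = a·1 + b·0 (s = 1, t = 0) and r₁ = 371 = a·0 + b·1 (s = 0, t = 1); each new remainder r_{k+1} = r_{k-1} − q_k·r_k inherits s_{k+1} = s_{k-1} − q_k·s_k, t_{k+1} = t_{k-1} − q_k·t_k, so r_k = a·s_k + b·t_k at every step:
  q = 1: r = 180, s = 1 − 1·0 = 1, t = 0 − 1·1 = -1  (check: 551·1 + 371·(-1) = 180)
  q = 2: r = 11, s = 0 − 2·1 = -2, t = 1 − 2·(-1) = 3  (check: 551·(-2) + 371·3 = 11)
  q = 16: r = 4, s = 1 − 16·(-2) = 33, t = -1 − 16·3 = -49  (check: 551·33 + 371·(-49) = 4)
  q = 2: r = 3, s = -2 − 2·33 = -68, t = 3 − 2·(-49) = 101  (check: 551·(-68) + 371·101 = 3)
  q = 1: r = 1, s = 33 − 1·(-68) = 101, t = -49 − 1·101 = -150  (check: 551·101 + 371·(-150) = 1)
The row with r = 1 (the gcd) gives the Bezout coefficients s = 101, t = -150.
Result: 551 · (101) + 371 · (-150) = 1.

gcd(551, 371) = 1; s = 101, t = -150 (check: 551·101 + 371·(-150) = 1).


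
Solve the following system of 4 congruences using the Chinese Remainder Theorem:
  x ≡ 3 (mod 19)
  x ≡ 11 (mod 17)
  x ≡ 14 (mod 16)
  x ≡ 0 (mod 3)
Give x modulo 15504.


Product of moduli M = 19 · 17 · 16 · 3 = 15504.
Merge one congruence at a time:
  Start: x ≡ 3 (mod 19).
  Combine with x ≡ 11 (mod 17); new modulus lcm = 323.
    Write x = 3 + 19·t and substitute into x ≡ 11 (mod 17): 19·t ≡ 11 − 3 = 8 (mod 17).
    Reduce coefficients mod 17: 2·t ≡ 8 (mod 17).
    The inverse of 2 mod 17 is 9 (since 2·9 = 18 = 1·17 + 1), so t ≡ 9·8 = 72 ≡ 4 (mod 17).
    Then x = 3 + 19·4 = 79, valid modulo lcm(19, 17) = 323: x ≡ 79 (mod 323).
  Combine with x ≡ 14 (mod 16); new modulus lcm = 5168.
    Write x = 79 + 323·t and substitute into x ≡ 14 (mod 16): 323·t ≡ 14 − 79 = -65 (mod 16).
    Reduce coefficients mod 16: 3·t ≡ 15 (mod 16).
    The inverse of 3 mod 16 is 11 (since 3·11 = 33 = 2·16 + 1), so t ≡ 11·15 = 165 ≡ 5 (mod 16).
    Then x = 79 + 323·5 = 1694, valid modulo lcm(323, 16) = 5168: x ≡ 1694 (mod 5168).
  Combine with x ≡ 0 (mod 3); new modulus lcm = 15504.
    Write x = 1694 + 5168·t and substitute into x ≡ 0 (mod 3): 5168·t ≡ 0 − 1694 = -1694 (mod 3).
    Reduce coefficients mod 3: 2·t ≡ 1 (mod 3).
    The inverse of 2 mod 3 is 2 (since 2·2 = 4 = 1·3 + 1), so t ≡ 2·1 = 2 ≡ 2 (mod 3).
    Then x = 1694 + 5168·2 = 12030, valid modulo lcm(5168, 3) = 15504: x ≡ 12030 (mod 15504).
Verify against each original: 12030 mod 19 = 3, 12030 mod 17 = 11, 12030 mod 16 = 14, 12030 mod 3 = 0.

x ≡ 12030 (mod 15504).


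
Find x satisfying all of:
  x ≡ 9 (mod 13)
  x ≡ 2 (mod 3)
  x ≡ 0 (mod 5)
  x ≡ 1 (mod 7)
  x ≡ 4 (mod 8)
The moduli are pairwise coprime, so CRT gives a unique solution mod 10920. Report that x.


Product of moduli M = 13 · 3 · 5 · 7 · 8 = 10920.
Merge one congruence at a time:
  Start: x ≡ 9 (mod 13).
  Combine with x ≡ 2 (mod 3); new modulus lcm = 39.
    Write x = 9 + 13·t and substitute into x ≡ 2 (mod 3): 13·t ≡ 2 − 9 = -7 (mod 3).
    Reduce coefficients mod 3: 1·t ≡ 2 (mod 3).
    So t ≡ 2 (mod 3).
    Then x = 9 + 13·2 = 35, valid modulo lcm(13, 3) = 39: x ≡ 35 (mod 39).
  Combine with x ≡ 0 (mod 5); new modulus lcm = 195.
    Write x = 35 + 39·t and substitute into x ≡ 0 (mod 5): 39·t ≡ 0 − 35 = -35 (mod 5).
    Reduce coefficients mod 5: 4·t ≡ 0 (mod 5).
    The inverse of 4 mod 5 is 4 (since 4·4 = 16 = 3·5 + 1), so t ≡ 4·0 = 0 ≡ 0 (mod 5).
    Then x = 35 + 39·0 = 35, valid modulo lcm(39, 5) = 195: x ≡ 35 (mod 195).
  Combine with x ≡ 1 (mod 7); new modulus lcm = 1365.
    Write x = 35 + 195·t and substitute into x ≡ 1 (mod 7): 195·t ≡ 1 − 35 = -34 (mod 7).
    Reduce coefficients mod 7: 6·t ≡ 1 (mod 7).
    The inverse of 6 mod 7 is 6 (since 6·6 = 36 = 5·7 + 1), so t ≡ 6·1 = 6 ≡ 6 (mod 7).
    Then x = 35 + 195·6 = 1205, valid modulo lcm(195, 7) = 1365: x ≡ 1205 (mod 1365).
  Combine with x ≡ 4 (mod 8); new modulus lcm = 10920.
    Write x = 1205 + 1365·t and substitute into x ≡ 4 (mod 8): 1365·t ≡ 4 − 1205 = -1201 (mod 8).
    Reduce coefficients mod 8: 5·t ≡ 7 (mod 8).
    The inverse of 5 mod 8 is 5 (since 5·5 = 25 = 3·8 + 1), so t ≡ 5·7 = 35 ≡ 3 (mod 8).
    Then x = 1205 + 1365·3 = 5300, valid modulo lcm(1365, 8) = 10920: x ≡ 5300 (mod 10920).
Verify against each original: 5300 mod 13 = 9, 5300 mod 3 = 2, 5300 mod 5 = 0, 5300 mod 7 = 1, 5300 mod 8 = 4.

x ≡ 5300 (mod 10920).


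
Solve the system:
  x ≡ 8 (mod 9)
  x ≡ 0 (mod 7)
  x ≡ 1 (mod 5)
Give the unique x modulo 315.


Moduli 9, 7, 5 are pairwise coprime; by CRT there is a unique solution modulo M = 9 · 7 · 5 = 315.
Solve pairwise, accumulating the modulus:
  Start with x ≡ 8 (mod 9).
  Combine with x ≡ 0 (mod 7): since gcd(9, 7) = 1, we get a unique residue mod 63.
    Write x = 8 + 9·t and substitute into x ≡ 0 (mod 7): 9·t ≡ 0 − 8 = -8 (mod 7).
    Reduce coefficients mod 7: 2·t ≡ 6 (mod 7).
    The inverse of 2 mod 7 is 4 (since 2·4 = 8 = 1·7 + 1), so t ≡ 4·6 = 24 ≡ 3 (mod 7).
    Then x = 8 + 9·3 = 35, valid modulo lcm(9, 7) = 63: x ≡ 35 (mod 63).
  Combine with x ≡ 1 (mod 5): since gcd(63, 5) = 1, we get a unique residue mod 315.
    Write x = 35 + 63·t and substitute into x ≡ 1 (mod 5): 63·t ≡ 1 − 35 = -34 (mod 5).
    Reduce coefficients mod 5: 3·t ≡ 1 (mod 5).
    The inverse of 3 mod 5 is 2 (since 3·2 = 6 = 1·5 + 1), so t ≡ 2·1 = 2 ≡ 2 (mod 5).
    Then x = 35 + 63·2 = 161, valid modulo lcm(63, 5) = 315: x ≡ 161 (mod 315).
Verify: 161 mod 9 = 8 ✓, 161 mod 7 = 0 ✓, 161 mod 5 = 1 ✓.

x ≡ 161 (mod 315).


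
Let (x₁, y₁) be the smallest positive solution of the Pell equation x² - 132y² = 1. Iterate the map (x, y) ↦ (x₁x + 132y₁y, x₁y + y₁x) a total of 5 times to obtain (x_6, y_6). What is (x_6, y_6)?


Step 1: Find the fundamental solution (x₁, y₁) of x² - 132y² = 1.
  Expand √132 as a continued fraction. a₀ = ⌊√132⌋ = 11; iterate m_{k+1} = d_k·a_k − m_k, d_{k+1} = (132 − m_{k+1}²)/d_k, a_{k+1} = ⌊(a₀ + m_{k+1})/d_{k+1}⌋ (starting m₀ = 0, d₀ = 1), with convergents p_k = a_k·p_{k-1} + p_{k-2}, q_k = a_k·q_{k-1} + q_{k-2} (p₋₁ = 1, q₋₁ = 0):
  k = 0: a₀ = 11; p₀/q₀ = 11/1; p₀² − 132·q₀² = 121 − 132 = -11.
  k = 1: m = 11, d = 11, a = ⌊(11 + 11)/11⌋ = 2; p/q = (2·11 + 1)/(2·1 + 0) = 23/2; p² − 132·q² = 529 − 528 = 1.
  The first convergent with p² − 132·q² = 1 gives the fundamental solution (x₁, y₁) = (23, 2).
Step 2: Apply the recurrence (x_{n+1}, y_{n+1}) = (x₁x_n + 132y₁y_n, x₁y_n + y₁x_n) repeatedly.
  From (x_1, y_1) = (23, 2): x_2 = 23·23 + 132·2·2 = 1057; y_2 = 23·2 + 2·23 = 92.
  From (x_2, y_2) = (1057, 92): x_3 = 23·1057 + 132·2·92 = 48599; y_3 = 23·92 + 2·1057 = 4230.
  From (x_3, y_3) = (48599, 4230): x_4 = 23·48599 + 132·2·4230 = 2234497; y_4 = 23·4230 + 2·48599 = 194488.
  From (x_4, y_4) = (2234497, 194488): x_5 = 23·2234497 + 132·2·194488 = 102738263; y_5 = 23·194488 + 2·2234497 = 8942218.
  From (x_5, y_5) = (102738263, 8942218): x_6 = 23·102738263 + 132·2·8942218 = 4723725601; y_6 = 23·8942218 + 2·102738263 = 411147540.
Step 3: Verify x_6² - 132·y_6² = 22313583553542811201 - 22313583553542811200 = 1 (should be 1). ✓

(x_1, y_1) = (23, 2); (x_6, y_6) = (4723725601, 411147540).


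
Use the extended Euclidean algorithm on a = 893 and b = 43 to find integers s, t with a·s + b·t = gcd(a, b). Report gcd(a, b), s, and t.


Euclidean algorithm on (893, 43) — divide until remainder is 0:
  893 = 20 · 43 + 33
  43 = 1 · 33 + 10
  33 = 3 · 10 + 3
  10 = 3 · 3 + 1
  3 = 3 · 1 + 0
gcd(893, 43) = 1.
Track Bezout coefficients alongside the remainders: start with r₀ = 893 = a·1 + b·0 (s = 1, t = 0) and r₁ = 43 = a·0 + b·1 (s = 0, t = 1); each new remainder r_{k+1} = r_{k-1} − q_k·r_k inherits s_{k+1} = s_{k-1} − q_k·s_k, t_{k+1} = t_{k-1} − q_k·t_k, so r_k = a·s_k + b·t_k at every step:
  q = 20: r = 33, s = 1 − 20·0 = 1, t = 0 − 20·1 = -20  (check: 893·1 + 43·(-20) = 33)
  q = 1: r = 10, s = 0 − 1·1 = -1, t = 1 − 1·(-20) = 21  (check: 893·(-1) + 43·21 = 10)
  q = 3: r = 3, s = 1 − 3·(-1) = 4, t = -20 − 3·21 = -83  (check: 893·4 + 43·(-83) = 3)
  q = 3: r = 1, s = -1 − 3·4 = -13, t = 21 − 3·(-83) = 270  (check: 893·(-13) + 43·270 = 1)
The row with r = 1 (the gcd) gives the Bezout coefficients s = -13, t = 270.
Result: 893 · (-13) + 43 · (270) = 1.

gcd(893, 43) = 1; s = -13, t = 270 (check: 893·(-13) + 43·270 = 1).


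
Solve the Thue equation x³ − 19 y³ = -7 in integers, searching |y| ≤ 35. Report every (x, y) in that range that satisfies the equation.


The equation is x³ - 19y³ = -7. For fixed y, x³ = 19·y³ − 7, so a solution requires the RHS to be a perfect cube.
Strategy: iterate y from -35 to 35, compute RHS = 19·y³ − 7, and check whether it is a (positive or negative) perfect cube.
Check small values of y:
  y = 0: RHS = -7 is not a perfect cube.
  y = 1: RHS = 12 is not a perfect cube.
  y = -1: RHS = -26 is not a perfect cube.
  y = 2: RHS = 145 is not a perfect cube.
  y = -2: RHS = -159 is not a perfect cube.
  y = 3: RHS = 506 is not a perfect cube.
  y = -3: RHS = -520 is not a perfect cube.
Continuing the search up to |y| = 35 finds no solutions either.
No (x, y) in the scanned range satisfies the equation.

No integer solutions with |y| ≤ 35.


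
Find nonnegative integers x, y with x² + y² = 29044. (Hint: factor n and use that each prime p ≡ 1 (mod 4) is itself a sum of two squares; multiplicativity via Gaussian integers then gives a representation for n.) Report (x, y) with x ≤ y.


Step 1: Factor n = 29044 = 2^2 · 53 · 137.
Step 2: Check the mod-4 condition on each prime factor: 2 = 2 (special); 53 ≡ 1 (mod 4), exponent 1; 137 ≡ 1 (mod 4), exponent 1.
All primes ≡ 3 (mod 4) appear to even exponent (or don't appear), so by the two-squares theorem n IS expressible as a sum of two squares.
Step 3: Build a representation. Group n = k² · m with k = 2 and m = 53 · 137 = 7261 (a product of primes ≡ 1 (mod 4)); a representation of m scales to one of n via (k·x)² + (k·y)² = k²(x² + y²). Each prime p ≡ 1 (mod 4) is itself a sum of two squares; find a² by testing p − a² for a perfect square:
  53: 53 − 1² = 52, 53 − 2² = 49 = 7² ⇒ 53 = 2² + 7².
  137: 137 − 1² = 136, 137 − 2² = 133, 137 − 3² = 128, 137 − 4² = 121 = 11² ⇒ 137 = 4² + 11².
  Combine using the Brahmagupta–Fibonacci identity (a² + b²)(c² + d²) = (ac − bd)² + (ad + bc)² = (ac + bd)² + (ad − bc)²:
  53 · 137 = 7261: from (2² + 7²)(4² + 11²), take (2·4 − 7·11, 2·11 + 7·4) = (8 − 77, 22 + 28) = (-69, 50); dropping signs (only squares matter) gives (69, 50); check 69² + 50² = 4761 + 2500 = 7261 ✓.
  Scale by k = 2: (2·69, 2·50) = (138, 100).
Step 4: Order so x ≤ y and verify: 100² + 138² = 10000 + 19044 = 29044 = n. ✓

n = 29044 = 100² + 138² (one valid representation with x ≤ y).


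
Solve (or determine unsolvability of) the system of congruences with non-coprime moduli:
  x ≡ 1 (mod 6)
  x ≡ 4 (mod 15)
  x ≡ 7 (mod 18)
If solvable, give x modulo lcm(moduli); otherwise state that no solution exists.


Moduli 6, 15, 18 are not pairwise coprime, so CRT works modulo lcm(m_i) when all pairwise compatibility conditions hold.
Pairwise compatibility: gcd(m_i, m_j) must divide a_i - a_j for every pair.
Merge one congruence at a time:
  Start: x ≡ 1 (mod 6).
  Combine with x ≡ 4 (mod 15): gcd(6, 15) = 3; 4 - 1 = 3, which IS divisible by 3, so compatible.
    Write x = 1 + 6·t and substitute into x ≡ 4 (mod 15): 6·t ≡ 4 − 1 = 3 (mod 15).
    Divide the congruence (and modulus) by g = 3: 2·t ≡ 1 (mod 5).
    The inverse of 2 mod 5 is 3 (since 2·3 = 6 = 1·5 + 1), so t ≡ 3·1 = 3 ≡ 3 (mod 5).
    Then x = 1 + 6·3 = 19, valid modulo lcm(6, 15) = 30: x ≡ 19 (mod 30).
  Combine with x ≡ 7 (mod 18): gcd(30, 18) = 6; 7 - 19 = -12, which IS divisible by 6, so compatible.
    Write x = 19 + 30·t and substitute into x ≡ 7 (mod 18): 30·t ≡ 7 − 19 = -12 (mod 18).
    Divide the congruence (and modulus) by g = 6: 5·t ≡ -2 (mod 3).
    Reduce coefficients mod 3: 2·t ≡ 1 (mod 3).
    The inverse of 2 mod 3 is 2 (since 2·2 = 4 = 1·3 + 1), so t ≡ 2·1 = 2 ≡ 2 (mod 3).
    Then x = 19 + 30·2 = 79, valid modulo lcm(30, 18) = 90: x ≡ 79 (mod 90).
Verify: 79 mod 6 = 1, 79 mod 15 = 4, 79 mod 18 = 7.

x ≡ 79 (mod 90).


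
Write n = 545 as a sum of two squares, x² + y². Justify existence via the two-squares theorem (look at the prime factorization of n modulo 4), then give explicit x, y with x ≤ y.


Step 1: Factor n = 545 = 5 · 109.
Step 2: Check the mod-4 condition on each prime factor: 5 ≡ 1 (mod 4), exponent 1; 109 ≡ 1 (mod 4), exponent 1.
All primes ≡ 3 (mod 4) appear to even exponent (or don't appear), so by the two-squares theorem n IS expressible as a sum of two squares.
Step 3: Build a representation. Here n = 5 · 109 is a product of primes ≡ 1 (mod 4). Each prime p ≡ 1 (mod 4) is itself a sum of two squares; find a² by testing p − a² for a perfect square:
  5: 5 − 1² = 4 = 2² ⇒ 5 = 1² + 2².
  109: 109 − 1² = 108, 109 − 2² = 105, 109 − 3² = 100 = 10² ⇒ 109 = 3² + 10².
  Combine using the Brahmagupta–Fibonacci identity (a² + b²)(c² + d²) = (ac − bd)² + (ad + bc)² = (ac + bd)² + (ad − bc)²:
  5 · 109 = 545: from (1² + 2²)(3² + 10²), take (1·3 − 2·10, 1·10 + 2·3) = (3 − 20, 10 + 6) = (-17, 16); dropping signs (only squares matter) gives (17, 16); check 17² + 16² = 289 + 256 = 545 ✓.
Step 4: Order so x ≤ y and verify: 16² + 17² = 256 + 289 = 545 = n. ✓

n = 545 = 16² + 17² (one valid representation with x ≤ y).


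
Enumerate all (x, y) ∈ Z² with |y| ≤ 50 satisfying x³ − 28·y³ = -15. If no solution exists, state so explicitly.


The equation is x³ - 28y³ = -15. For fixed y, x³ = 28·y³ − 15, so a solution requires the RHS to be a perfect cube.
Strategy: iterate y from -50 to 50, compute RHS = 28·y³ − 15, and check whether it is a (positive or negative) perfect cube.
Check small values of y:
  y = 0: RHS = -15 is not a perfect cube.
  y = 1: RHS = 13 is not a perfect cube.
  y = -1: RHS = -43 is not a perfect cube.
  y = 2: RHS = 209 is not a perfect cube.
  y = -2: RHS = -239 is not a perfect cube.
  y = 3: RHS = 741 is not a perfect cube.
  y = -3: RHS = -771 is not a perfect cube.
Continuing the search up to |y| = 50 finds no solutions either.
No (x, y) in the scanned range satisfies the equation.

No integer solutions with |y| ≤ 50.


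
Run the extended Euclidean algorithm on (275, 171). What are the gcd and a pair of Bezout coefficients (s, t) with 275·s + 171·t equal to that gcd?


Euclidean algorithm on (275, 171) — divide until remainder is 0:
  275 = 1 · 171 + 104
  171 = 1 · 104 + 67
  104 = 1 · 67 + 37
  67 = 1 · 37 + 30
  37 = 1 · 30 + 7
  30 = 4 · 7 + 2
  7 = 3 · 2 + 1
  2 = 2 · 1 + 0
gcd(275, 171) = 1.
Track Bezout coefficients alongside the remainders: start with r₀ = 275 = a·1 + b·0 (s = 1, t = 0) and r₁ = 171 = a·0 + b·1 (s = 0, t = 1); each new remainder r_{k+1} = r_{k-1} − q_k·r_k inherits s_{k+1} = s_{k-1} − q_k·s_k, t_{k+1} = t_{k-1} − q_k·t_k, so r_k = a·s_k + b·t_k at every step:
  q = 1: r = 104, s = 1 − 1·0 = 1, t = 0 − 1·1 = -1  (check: 275·1 + 171·(-1) = 104)
  q = 1: r = 67, s = 0 − 1·1 = -1, t = 1 − 1·(-1) = 2  (check: 275·(-1) + 171·2 = 67)
  q = 1: r = 37, s = 1 − 1·(-1) = 2, t = -1 − 1·2 = -3  (check: 275·2 + 171·(-3) = 37)
  q = 1: r = 30, s = -1 − 1·2 = -3, t = 2 − 1·(-3) = 5  (check: 275·(-3) + 171·5 = 30)
  q = 1: r = 7, s = 2 − 1·(-3) = 5, t = -3 − 1·5 = -8  (check: 275·5 + 171·(-8) = 7)
  q = 4: r = 2, s = -3 − 4·5 = -23, t = 5 − 4·(-8) = 37  (check: 275·(-23) + 171·37 = 2)
  q = 3: r = 1, s = 5 − 3·(-23) = 74, t = -8 − 3·37 = -119  (check: 275·74 + 171·(-119) = 1)
The row with r = 1 (the gcd) gives the Bezout coefficients s = 74, t = -119.
Result: 275 · (74) + 171 · (-119) = 1.

gcd(275, 171) = 1; s = 74, t = -119 (check: 275·74 + 171·(-119) = 1).


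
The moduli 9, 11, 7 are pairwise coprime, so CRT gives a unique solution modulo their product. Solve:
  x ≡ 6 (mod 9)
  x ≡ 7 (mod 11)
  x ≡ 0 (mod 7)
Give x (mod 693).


Moduli 9, 11, 7 are pairwise coprime; by CRT there is a unique solution modulo M = 9 · 11 · 7 = 693.
Solve pairwise, accumulating the modulus:
  Start with x ≡ 6 (mod 9).
  Combine with x ≡ 7 (mod 11): since gcd(9, 11) = 1, we get a unique residue mod 99.
    Write x = 6 + 9·t and substitute into x ≡ 7 (mod 11): 9·t ≡ 7 − 6 = 1 (mod 11).
    The inverse of 9 mod 11 is 5 (since 9·5 = 45 = 4·11 + 1), so t ≡ 5·1 = 5 ≡ 5 (mod 11).
    Then x = 6 + 9·5 = 51, valid modulo lcm(9, 11) = 99: x ≡ 51 (mod 99).
  Combine with x ≡ 0 (mod 7): since gcd(99, 7) = 1, we get a unique residue mod 693.
    Write x = 51 + 99·t and substitute into x ≡ 0 (mod 7): 99·t ≡ 0 − 51 = -51 (mod 7).
    Reduce coefficients mod 7: 1·t ≡ 5 (mod 7).
    So t ≡ 5 (mod 7).
    Then x = 51 + 99·5 = 546, valid modulo lcm(99, 7) = 693: x ≡ 546 (mod 693).
Verify: 546 mod 9 = 6 ✓, 546 mod 11 = 7 ✓, 546 mod 7 = 0 ✓.

x ≡ 546 (mod 693).


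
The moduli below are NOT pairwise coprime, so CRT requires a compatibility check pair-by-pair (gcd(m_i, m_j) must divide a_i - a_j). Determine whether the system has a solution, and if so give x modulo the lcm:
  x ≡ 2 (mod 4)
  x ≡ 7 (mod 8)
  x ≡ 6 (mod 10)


Moduli 4, 8, 10 are not pairwise coprime, so CRT works modulo lcm(m_i) when all pairwise compatibility conditions hold.
Pairwise compatibility: gcd(m_i, m_j) must divide a_i - a_j for every pair.
Merge one congruence at a time:
  Start: x ≡ 2 (mod 4).
  Combine with x ≡ 7 (mod 8): gcd(4, 8) = 4, and 7 - 2 = 5 is NOT divisible by 4.
    ⇒ system is inconsistent (no integer solution).

No solution (the system is inconsistent).


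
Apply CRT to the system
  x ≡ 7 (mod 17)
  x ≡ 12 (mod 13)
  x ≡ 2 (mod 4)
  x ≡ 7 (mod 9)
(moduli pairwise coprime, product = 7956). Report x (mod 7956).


Product of moduli M = 17 · 13 · 4 · 9 = 7956.
Merge one congruence at a time:
  Start: x ≡ 7 (mod 17).
  Combine with x ≡ 12 (mod 13); new modulus lcm = 221.
    Write x = 7 + 17·t and substitute into x ≡ 12 (mod 13): 17·t ≡ 12 − 7 = 5 (mod 13).
    Reduce coefficients mod 13: 4·t ≡ 5 (mod 13).
    The inverse of 4 mod 13 is 10 (since 4·10 = 40 = 3·13 + 1), so t ≡ 10·5 = 50 ≡ 11 (mod 13).
    Then x = 7 + 17·11 = 194, valid modulo lcm(17, 13) = 221: x ≡ 194 (mod 221).
  Combine with x ≡ 2 (mod 4); new modulus lcm = 884.
    Write x = 194 + 221·t and substitute into x ≡ 2 (mod 4): 221·t ≡ 2 − 194 = -192 (mod 4).
    Reduce coefficients mod 4: 1·t ≡ 0 (mod 4).
    So t ≡ 0 (mod 4).
    Then x = 194 + 221·0 = 194, valid modulo lcm(221, 4) = 884: x ≡ 194 (mod 884).
  Combine with x ≡ 7 (mod 9); new modulus lcm = 7956.
    Write x = 194 + 884·t and substitute into x ≡ 7 (mod 9): 884·t ≡ 7 − 194 = -187 (mod 9).
    Reduce coefficients mod 9: 2·t ≡ 2 (mod 9).
    The inverse of 2 mod 9 is 5 (since 2·5 = 10 = 1·9 + 1), so t ≡ 5·2 = 10 ≡ 1 (mod 9).
    Then x = 194 + 884·1 = 1078, valid modulo lcm(884, 9) = 7956: x ≡ 1078 (mod 7956).
Verify against each original: 1078 mod 17 = 7, 1078 mod 13 = 12, 1078 mod 4 = 2, 1078 mod 9 = 7.

x ≡ 1078 (mod 7956).


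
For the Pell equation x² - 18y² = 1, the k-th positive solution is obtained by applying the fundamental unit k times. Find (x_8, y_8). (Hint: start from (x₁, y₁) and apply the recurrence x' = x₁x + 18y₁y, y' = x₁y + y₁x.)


Step 1: Find the fundamental solution (x₁, y₁) of x² - 18y² = 1.
  Expand √18 as a continued fraction. a₀ = ⌊√18⌋ = 4; iterate m_{k+1} = d_k·a_k − m_k, d_{k+1} = (18 − m_{k+1}²)/d_k, a_{k+1} = ⌊(a₀ + m_{k+1})/d_{k+1}⌋ (starting m₀ = 0, d₀ = 1), with convergents p_k = a_k·p_{k-1} + p_{k-2}, q_k = a_k·q_{k-1} + q_{k-2} (p₋₁ = 1, q₋₁ = 0):
  k = 0: a₀ = 4; p₀/q₀ = 4/1; p₀² − 18·q₀² = 16 − 18 = -2.
  k = 1: m = 4, d = 2, a = ⌊(4 + 4)/2⌋ = 4; p/q = (4·4 + 1)/(4·1 + 0) = 17/4; p² − 18·q² = 289 − 288 = 1.
  The first convergent with p² − 18·q² = 1 gives the fundamental solution (x₁, y₁) = (17, 4).
Step 2: Apply the recurrence (x_{n+1}, y_{n+1}) = (x₁x_n + 18y₁y_n, x₁y_n + y₁x_n) repeatedly.
  From (x_1, y_1) = (17, 4): x_2 = 17·17 + 18·4·4 = 577; y_2 = 17·4 + 4·17 = 136.
  From (x_2, y_2) = (577, 136): x_3 = 17·577 + 18·4·136 = 19601; y_3 = 17·136 + 4·577 = 4620.
  From (x_3, y_3) = (19601, 4620): x_4 = 17·19601 + 18·4·4620 = 665857; y_4 = 17·4620 + 4·19601 = 156944.
  From (x_4, y_4) = (665857, 156944): x_5 = 17·665857 + 18·4·156944 = 22619537; y_5 = 17·156944 + 4·665857 = 5331476.
  From (x_5, y_5) = (22619537, 5331476): x_6 = 17·22619537 + 18·4·5331476 = 768398401; y_6 = 17·5331476 + 4·22619537 = 181113240.
  From (x_6, y_6) = (768398401, 181113240): x_7 = 17·768398401 + 18·4·181113240 = 26102926097; y_7 = 17·181113240 + 4·768398401 = 6152518684.
  From (x_7, y_7) = (26102926097, 6152518684): x_8 = 17·26102926097 + 18·4·6152518684 = 886731088897; y_8 = 17·6152518684 + 4·26102926097 = 209004522016.
Step 3: Verify x_8² - 18·y_8² = 786292024016459316676609 - 786292024016459316676608 = 1 (should be 1). ✓

(x_1, y_1) = (17, 4); (x_8, y_8) = (886731088897, 209004522016).


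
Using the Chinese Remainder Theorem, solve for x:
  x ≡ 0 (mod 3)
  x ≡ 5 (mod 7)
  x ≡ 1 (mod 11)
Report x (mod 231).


Moduli 3, 7, 11 are pairwise coprime; by CRT there is a unique solution modulo M = 3 · 7 · 11 = 231.
Solve pairwise, accumulating the modulus:
  Start with x ≡ 0 (mod 3).
  Combine with x ≡ 5 (mod 7): since gcd(3, 7) = 1, we get a unique residue mod 21.
    Write x = 0 + 3·t and substitute into x ≡ 5 (mod 7): 3·t ≡ 5 − 0 = 5 (mod 7).
    The inverse of 3 mod 7 is 5 (since 3·5 = 15 = 2·7 + 1), so t ≡ 5·5 = 25 ≡ 4 (mod 7).
    Then x = 0 + 3·4 = 12, valid modulo lcm(3, 7) = 21: x ≡ 12 (mod 21).
  Combine with x ≡ 1 (mod 11): since gcd(21, 11) = 1, we get a unique residue mod 231.
    Write x = 12 + 21·t and substitute into x ≡ 1 (mod 11): 21·t ≡ 1 − 12 = -11 (mod 11).
    Reduce coefficients mod 11: 10·t ≡ 0 (mod 11).
    The inverse of 10 mod 11 is 10 (since 10·10 = 100 = 9·11 + 1), so t ≡ 10·0 = 0 ≡ 0 (mod 11).
    Then x = 12 + 21·0 = 12, valid modulo lcm(21, 11) = 231: x ≡ 12 (mod 231).
Verify: 12 mod 3 = 0 ✓, 12 mod 7 = 5 ✓, 12 mod 11 = 1 ✓.

x ≡ 12 (mod 231).


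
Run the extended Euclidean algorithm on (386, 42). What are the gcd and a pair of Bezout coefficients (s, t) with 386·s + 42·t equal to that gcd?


Euclidean algorithm on (386, 42) — divide until remainder is 0:
  386 = 9 · 42 + 8
  42 = 5 · 8 + 2
  8 = 4 · 2 + 0
gcd(386, 42) = 2.
Track Bezout coefficients alongside the remainders: start with r₀ = 386 = a·1 + b·0 (s = 1, t = 0) and r₁ = 42 = a·0 + b·1 (s = 0, t = 1); each new remainder r_{k+1} = r_{k-1} − q_k·r_k inherits s_{k+1} = s_{k-1} − q_k·s_k, t_{k+1} = t_{k-1} − q_k·t_k, so r_k = a·s_k + b·t_k at every step:
  q = 9: r = 8, s = 1 − 9·0 = 1, t = 0 − 9·1 = -9  (check: 386·1 + 42·(-9) = 8)
  q = 5: r = 2, s = 0 − 5·1 = -5, t = 1 − 5·(-9) = 46  (check: 386·(-5) + 42·46 = 2)
The row with r = 2 (the gcd) gives the Bezout coefficients s = -5, t = 46.
Result: 386 · (-5) + 42 · (46) = 2.

gcd(386, 42) = 2; s = -5, t = 46 (check: 386·(-5) + 42·46 = 2).


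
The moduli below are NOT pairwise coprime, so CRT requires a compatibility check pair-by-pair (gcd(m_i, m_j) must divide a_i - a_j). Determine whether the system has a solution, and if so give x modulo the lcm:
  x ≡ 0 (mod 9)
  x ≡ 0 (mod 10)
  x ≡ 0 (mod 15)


Moduli 9, 10, 15 are not pairwise coprime, so CRT works modulo lcm(m_i) when all pairwise compatibility conditions hold.
Pairwise compatibility: gcd(m_i, m_j) must divide a_i - a_j for every pair.
Merge one congruence at a time:
  Start: x ≡ 0 (mod 9).
  Combine with x ≡ 0 (mod 10): gcd(9, 10) = 1; 0 - 0 = 0, which IS divisible by 1, so compatible.
    Write x = 0 + 9·t and substitute into x ≡ 0 (mod 10): 9·t ≡ 0 − 0 = 0 (mod 10).
    The inverse of 9 mod 10 is 9 (since 9·9 = 81 = 8·10 + 1), so t ≡ 9·0 = 0 ≡ 0 (mod 10).
    Then x = 0 + 9·0 = 0, valid modulo lcm(9, 10) = 90: x ≡ 0 (mod 90).
  Combine with x ≡ 0 (mod 15): gcd(90, 15) = 15; 0 - 0 = 0, which IS divisible by 15, so compatible.
    Write x = 0 + 90·t and substitute into x ≡ 0 (mod 15): 90·t ≡ 0 − 0 = 0 (mod 15).
    Divide the congruence (and modulus) by g = 15: 6·t ≡ 0 (mod 1).
    Modulo 1 every t works; take t = 0.
    Then x = 0 + 90·0 = 0, valid modulo lcm(90, 15) = 90: x ≡ 0 (mod 90).
Verify: 0 mod 9 = 0, 0 mod 10 = 0, 0 mod 15 = 0.

x ≡ 0 (mod 90).


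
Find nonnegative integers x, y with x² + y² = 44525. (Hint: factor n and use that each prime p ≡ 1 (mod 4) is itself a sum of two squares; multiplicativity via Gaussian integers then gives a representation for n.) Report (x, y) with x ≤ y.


Step 1: Factor n = 44525 = 5^2 · 13 · 137.
Step 2: Check the mod-4 condition on each prime factor: 5 ≡ 1 (mod 4), exponent 2; 13 ≡ 1 (mod 4), exponent 1; 137 ≡ 1 (mod 4), exponent 1.
All primes ≡ 3 (mod 4) appear to even exponent (or don't appear), so by the two-squares theorem n IS expressible as a sum of two squares.
Step 3: Build a representation. Group n = k² · m with k = 5 and m = 13 · 137 = 1781 (a product of primes ≡ 1 (mod 4)); a representation of m scales to one of n via (k·x)² + (k·y)² = k²(x² + y²). Each prime p ≡ 1 (mod 4) is itself a sum of two squares; find a² by testing p − a² for a perfect square:
  13: 13 − 1² = 12, 13 − 2² = 9 = 3² ⇒ 13 = 2² + 3².
  137: 137 − 1² = 136, 137 − 2² = 133, 137 − 3² = 128, 137 − 4² = 121 = 11² ⇒ 137 = 4² + 11².
  Combine using the Brahmagupta–Fibonacci identity (a² + b²)(c² + d²) = (ac − bd)² + (ad + bc)² = (ac + bd)² + (ad − bc)²:
  13 · 137 = 1781: from (2² + 3²)(4² + 11²), take (2·4 − 3·11, 2·11 + 3·4) = (8 − 33, 22 + 12) = (-25, 34); dropping signs (only squares matter) gives (25, 34); check 25² + 34² = 625 + 1156 = 1781 ✓.
  Scale by k = 5: (5·25, 5·34) = (125, 170).
Step 4: Order so x ≤ y and verify: 125² + 170² = 15625 + 28900 = 44525 = n. ✓

n = 44525 = 125² + 170² (one valid representation with x ≤ y).


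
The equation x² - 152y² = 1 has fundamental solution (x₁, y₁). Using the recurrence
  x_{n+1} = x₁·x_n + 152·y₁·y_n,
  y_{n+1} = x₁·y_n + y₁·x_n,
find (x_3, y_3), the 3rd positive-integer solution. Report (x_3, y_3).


Step 1: Find the fundamental solution (x₁, y₁) of x² - 152y² = 1.
  Expand √152 as a continued fraction. a₀ = ⌊√152⌋ = 12; iterate m_{k+1} = d_k·a_k − m_k, d_{k+1} = (152 − m_{k+1}²)/d_k, a_{k+1} = ⌊(a₀ + m_{k+1})/d_{k+1}⌋ (starting m₀ = 0, d₀ = 1), with convergents p_k = a_k·p_{k-1} + p_{k-2}, q_k = a_k·q_{k-1} + q_{k-2} (p₋₁ = 1, q₋₁ = 0):
  k = 0: a₀ = 12; p₀/q₀ = 12/1; p₀² − 152·q₀² = 144 − 152 = -8.
  k = 1: m = 12, d = 8, a = ⌊(12 + 12)/8⌋ = 3; p/q = (3·12 + 1)/(3·1 + 0) = 37/3; p² − 152·q² = 1369 − 1368 = 1.
  The first convergent with p² − 152·q² = 1 gives the fundamental solution (x₁, y₁) = (37, 3).
Step 2: Apply the recurrence (x_{n+1}, y_{n+1}) = (x₁x_n + 152y₁y_n, x₁y_n + y₁x_n) repeatedly.
  From (x_1, y_1) = (37, 3): x_2 = 37·37 + 152·3·3 = 2737; y_2 = 37·3 + 3·37 = 222.
  From (x_2, y_2) = (2737, 222): x_3 = 37·2737 + 152·3·222 = 202501; y_3 = 37·222 + 3·2737 = 16425.
Step 3: Verify x_3² - 152·y_3² = 41006655001 - 41006655000 = 1 (should be 1). ✓

(x_1, y_1) = (37, 3); (x_3, y_3) = (202501, 16425).


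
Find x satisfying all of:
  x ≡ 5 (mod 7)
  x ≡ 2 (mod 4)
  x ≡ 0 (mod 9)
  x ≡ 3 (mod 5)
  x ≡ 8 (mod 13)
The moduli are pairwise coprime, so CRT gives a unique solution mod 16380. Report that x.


Product of moduli M = 7 · 4 · 9 · 5 · 13 = 16380.
Merge one congruence at a time:
  Start: x ≡ 5 (mod 7).
  Combine with x ≡ 2 (mod 4); new modulus lcm = 28.
    Write x = 5 + 7·t and substitute into x ≡ 2 (mod 4): 7·t ≡ 2 − 5 = -3 (mod 4).
    Reduce coefficients mod 4: 3·t ≡ 1 (mod 4).
    The inverse of 3 mod 4 is 3 (since 3·3 = 9 = 2·4 + 1), so t ≡ 3·1 = 3 ≡ 3 (mod 4).
    Then x = 5 + 7·3 = 26, valid modulo lcm(7, 4) = 28: x ≡ 26 (mod 28).
  Combine with x ≡ 0 (mod 9); new modulus lcm = 252.
    Write x = 26 + 28·t and substitute into x ≡ 0 (mod 9): 28·t ≡ 0 − 26 = -26 (mod 9).
    Reduce coefficients mod 9: 1·t ≡ 1 (mod 9).
    So t ≡ 1 (mod 9).
    Then x = 26 + 28·1 = 54, valid modulo lcm(28, 9) = 252: x ≡ 54 (mod 252).
  Combine with x ≡ 3 (mod 5); new modulus lcm = 1260.
    Write x = 54 + 252·t and substitute into x ≡ 3 (mod 5): 252·t ≡ 3 − 54 = -51 (mod 5).
    Reduce coefficients mod 5: 2·t ≡ 4 (mod 5).
    The inverse of 2 mod 5 is 3 (since 2·3 = 6 = 1·5 + 1), so t ≡ 3·4 = 12 ≡ 2 (mod 5).
    Then x = 54 + 252·2 = 558, valid modulo lcm(252, 5) = 1260: x ≡ 558 (mod 1260).
  Combine with x ≡ 8 (mod 13); new modulus lcm = 16380.
    Write x = 558 + 1260·t and substitute into x ≡ 8 (mod 13): 1260·t ≡ 8 − 558 = -550 (mod 13).
    Reduce coefficients mod 13: 12·t ≡ 9 (mod 13).
    The inverse of 12 mod 13 is 12 (since 12·12 = 144 = 11·13 + 1), so t ≡ 12·9 = 108 ≡ 4 (mod 13).
    Then x = 558 + 1260·4 = 5598, valid modulo lcm(1260, 13) = 16380: x ≡ 5598 (mod 16380).
Verify against each original: 5598 mod 7 = 5, 5598 mod 4 = 2, 5598 mod 9 = 0, 5598 mod 5 = 3, 5598 mod 13 = 8.

x ≡ 5598 (mod 16380).
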